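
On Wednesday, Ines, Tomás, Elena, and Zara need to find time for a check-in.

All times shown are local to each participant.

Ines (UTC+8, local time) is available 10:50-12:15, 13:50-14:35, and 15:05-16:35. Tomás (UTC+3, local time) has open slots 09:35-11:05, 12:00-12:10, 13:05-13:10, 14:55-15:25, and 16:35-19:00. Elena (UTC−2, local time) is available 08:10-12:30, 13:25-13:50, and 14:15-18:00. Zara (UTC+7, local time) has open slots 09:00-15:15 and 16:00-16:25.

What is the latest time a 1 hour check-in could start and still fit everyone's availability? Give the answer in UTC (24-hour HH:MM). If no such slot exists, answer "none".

none

Ines → UTC: 02:50–04:15, 05:50–06:35, 07:05–08:35.
Tomás → UTC: 06:35–08:05, 09:00–09:10, 10:05–10:10, 11:55–12:25, 13:35–16:00.
Elena → UTC: 10:10–14:30, 15:25–15:50, 16:15–20:00.
Zara → UTC: 02:00–08:15, 09:00–09:25.
Ines ∩ Tomás: 07:05–08:05.
Ines ∩ Tomás ∩ Elena: (none).
Ines ∩ Tomás ∩ Elena ∩ Zara: (none).
Windows ≥ 60 min: (none).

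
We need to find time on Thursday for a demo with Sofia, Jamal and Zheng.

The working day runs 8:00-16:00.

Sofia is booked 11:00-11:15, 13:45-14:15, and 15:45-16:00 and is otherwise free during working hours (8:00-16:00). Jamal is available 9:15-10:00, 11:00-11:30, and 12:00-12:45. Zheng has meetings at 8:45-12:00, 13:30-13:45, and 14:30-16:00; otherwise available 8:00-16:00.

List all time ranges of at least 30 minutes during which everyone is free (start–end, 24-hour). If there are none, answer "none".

Sofia free within 08:00–16:00: 08:00–11:00, 11:15–13:45, 14:15–15:45.
Zheng free within 08:00–16:00: 08:00–08:45, 12:00–13:30, 13:45–14:30.
Sofia ∩ Jamal: 09:15–10:00, 11:15–11:30, 12:00–12:45.
Sofia ∩ Jamal ∩ Zheng: 12:00–12:45.
Windows ≥ 30 min: 12:00–12:45.

12:00–12:45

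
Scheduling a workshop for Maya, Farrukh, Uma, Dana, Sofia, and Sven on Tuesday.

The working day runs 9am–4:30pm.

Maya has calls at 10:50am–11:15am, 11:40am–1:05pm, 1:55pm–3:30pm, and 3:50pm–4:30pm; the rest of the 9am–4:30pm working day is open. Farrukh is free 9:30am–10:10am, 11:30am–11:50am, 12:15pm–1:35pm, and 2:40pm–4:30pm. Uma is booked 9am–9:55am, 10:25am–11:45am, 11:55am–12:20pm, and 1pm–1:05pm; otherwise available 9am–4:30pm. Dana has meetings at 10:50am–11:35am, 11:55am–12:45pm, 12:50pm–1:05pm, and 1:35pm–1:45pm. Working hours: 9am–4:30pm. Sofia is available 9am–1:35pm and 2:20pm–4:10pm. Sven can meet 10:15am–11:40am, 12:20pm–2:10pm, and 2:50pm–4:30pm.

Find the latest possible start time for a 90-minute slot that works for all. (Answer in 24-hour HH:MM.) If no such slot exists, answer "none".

Maya free within 09:00–16:30: 09:00–10:50, 11:15–11:40, 13:05–13:55, 15:30–15:50.
Uma free within 09:00–16:30: 09:55–10:25, 11:45–11:55, 12:20–13:00, 13:05–16:30.
Dana free within 09:00–16:30: 09:00–10:50, 11:35–11:55, 12:45–12:50, 13:05–13:35, 13:45–16:30.
Maya ∩ Farrukh: 09:30–10:10, 11:30–11:40, 13:05–13:35, 15:30–15:50.
Maya ∩ Farrukh ∩ Uma: 09:55–10:10, 13:05–13:35, 15:30–15:50.
Maya ∩ Farrukh ∩ Uma ∩ Dana: 09:55–10:10, 13:05–13:35, 15:30–15:50.
Maya ∩ Farrukh ∩ Uma ∩ Dana ∩ Sofia: 09:55–10:10, 13:05–13:35, 15:30–15:50.
Maya ∩ Farrukh ∩ Uma ∩ Dana ∩ Sofia ∩ Sven: 13:05–13:35, 15:30–15:50.
Windows ≥ 90 min: (none).

none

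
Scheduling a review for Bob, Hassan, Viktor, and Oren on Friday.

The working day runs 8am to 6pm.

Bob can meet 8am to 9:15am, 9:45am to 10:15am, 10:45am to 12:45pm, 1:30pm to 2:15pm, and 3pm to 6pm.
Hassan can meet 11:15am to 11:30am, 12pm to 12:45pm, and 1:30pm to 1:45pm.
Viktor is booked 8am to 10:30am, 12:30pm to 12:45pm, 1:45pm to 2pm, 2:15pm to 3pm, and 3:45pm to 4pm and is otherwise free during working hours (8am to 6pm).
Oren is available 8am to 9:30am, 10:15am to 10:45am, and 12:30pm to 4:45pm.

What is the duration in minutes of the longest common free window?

15 minutes

Viktor free within 08:00–18:00: 10:30–12:30, 12:45–13:45, 14:00–14:15, 15:00–15:45, 16:00–18:00.
Bob ∩ Hassan: 11:15–11:30, 12:00–12:45, 13:30–13:45.
Bob ∩ Hassan ∩ Viktor: 11:15–11:30, 12:00–12:30, 13:30–13:45.
Bob ∩ Hassan ∩ Viktor ∩ Oren: 13:30–13:45.
Single common window of 15 minutes.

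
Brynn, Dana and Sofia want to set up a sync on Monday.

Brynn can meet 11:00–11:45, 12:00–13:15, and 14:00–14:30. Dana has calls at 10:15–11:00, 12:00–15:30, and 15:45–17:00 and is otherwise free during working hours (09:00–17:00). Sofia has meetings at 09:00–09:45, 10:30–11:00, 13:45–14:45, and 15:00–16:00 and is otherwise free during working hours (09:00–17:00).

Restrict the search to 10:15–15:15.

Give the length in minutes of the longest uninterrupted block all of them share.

45 minutes

Dana free within 09:00–17:00: 09:00–10:15, 11:00–12:00, 15:30–15:45.
Sofia free within 09:00–17:00: 09:45–10:30, 11:00–13:45, 14:45–15:00, 16:00–17:00.
Brynn ∩ Dana: 11:00–11:45.
Brynn ∩ Dana ∩ Sofia: 11:00–11:45.
Restricted to 10:15–15:15: 11:00–11:45.
Single common window of 45 minutes.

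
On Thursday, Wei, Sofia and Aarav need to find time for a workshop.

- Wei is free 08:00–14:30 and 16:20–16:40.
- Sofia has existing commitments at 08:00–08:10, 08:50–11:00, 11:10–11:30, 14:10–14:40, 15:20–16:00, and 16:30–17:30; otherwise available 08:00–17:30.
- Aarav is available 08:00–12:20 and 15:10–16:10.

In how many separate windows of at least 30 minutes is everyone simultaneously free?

Sofia free within 08:00–17:30: 08:10–08:50, 11:00–11:10, 11:30–14:10, 14:40–15:20, 16:00–16:30.
Wei ∩ Sofia: 08:10–08:50, 11:00–11:10, 11:30–14:10, 16:20–16:30.
Wei ∩ Sofia ∩ Aarav: 08:10–08:50, 11:00–11:10, 11:30–12:20.
Windows ≥ 30 min: 08:10–08:50, 11:30–12:20.
That's 2 windows.

2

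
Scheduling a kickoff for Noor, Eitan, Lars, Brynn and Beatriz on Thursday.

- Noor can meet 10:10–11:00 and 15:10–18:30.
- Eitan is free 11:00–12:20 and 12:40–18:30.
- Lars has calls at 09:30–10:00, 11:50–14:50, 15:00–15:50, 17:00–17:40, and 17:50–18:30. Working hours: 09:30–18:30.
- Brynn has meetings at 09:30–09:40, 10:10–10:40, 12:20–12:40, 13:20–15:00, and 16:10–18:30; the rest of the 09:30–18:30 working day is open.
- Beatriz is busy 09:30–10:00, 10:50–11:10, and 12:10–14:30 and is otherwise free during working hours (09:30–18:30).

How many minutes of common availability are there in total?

20 minutes

Lars free within 09:30–18:30: 10:00–11:50, 14:50–15:00, 15:50–17:00, 17:40–17:50.
Brynn free within 09:30–18:30: 09:40–10:10, 10:40–12:20, 12:40–13:20, 15:00–16:10.
Beatriz free within 09:30–18:30: 10:00–10:50, 11:10–12:10, 14:30–18:30.
Noor ∩ Eitan: 15:10–18:30.
Noor ∩ Eitan ∩ Lars: 15:50–17:00, 17:40–17:50.
Noor ∩ Eitan ∩ Lars ∩ Brynn: 15:50–16:10.
Noor ∩ Eitan ∩ Lars ∩ Brynn ∩ Beatriz: 15:50–16:10.
Total common minutes: 20.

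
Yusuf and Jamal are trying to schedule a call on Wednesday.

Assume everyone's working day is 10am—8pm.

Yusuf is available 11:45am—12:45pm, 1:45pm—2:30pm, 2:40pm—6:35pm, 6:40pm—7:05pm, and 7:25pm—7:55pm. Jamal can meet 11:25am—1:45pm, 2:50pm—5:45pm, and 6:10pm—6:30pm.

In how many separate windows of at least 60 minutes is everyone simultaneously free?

2

Yusuf ∩ Jamal: 11:45–12:45, 14:50–17:45, 18:10–18:30.
Windows ≥ 60 min: 11:45–12:45, 14:50–17:45.
That's 2 windows.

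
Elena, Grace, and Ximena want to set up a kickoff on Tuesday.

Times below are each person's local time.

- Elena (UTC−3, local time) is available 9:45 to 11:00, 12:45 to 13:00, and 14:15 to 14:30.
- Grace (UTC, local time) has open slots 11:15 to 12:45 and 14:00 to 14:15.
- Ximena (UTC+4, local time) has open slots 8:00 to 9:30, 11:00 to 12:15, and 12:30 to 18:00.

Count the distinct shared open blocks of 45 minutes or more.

Elena → UTC: 12:45–14:00, 15:45–16:00, 17:15–17:30.
Grace → UTC: 11:15–12:45, 14:00–14:15.
Ximena → UTC: 04:00–05:30, 07:00–08:15, 08:30–14:00.
Elena ∩ Grace: (none).
Elena ∩ Grace ∩ Ximena: (none).
Windows ≥ 45 min: (none).
That's 0 windows.

0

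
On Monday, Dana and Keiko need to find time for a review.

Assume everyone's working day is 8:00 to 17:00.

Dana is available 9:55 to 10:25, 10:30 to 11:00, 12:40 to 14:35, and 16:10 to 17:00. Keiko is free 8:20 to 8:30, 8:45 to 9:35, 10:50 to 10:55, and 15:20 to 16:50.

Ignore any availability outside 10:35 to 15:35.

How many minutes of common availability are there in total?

5 minutes

Dana ∩ Keiko: 10:50–10:55, 16:10–16:50.
Restricted to 10:35–15:35: 10:50–10:55.
Total common minutes: 5.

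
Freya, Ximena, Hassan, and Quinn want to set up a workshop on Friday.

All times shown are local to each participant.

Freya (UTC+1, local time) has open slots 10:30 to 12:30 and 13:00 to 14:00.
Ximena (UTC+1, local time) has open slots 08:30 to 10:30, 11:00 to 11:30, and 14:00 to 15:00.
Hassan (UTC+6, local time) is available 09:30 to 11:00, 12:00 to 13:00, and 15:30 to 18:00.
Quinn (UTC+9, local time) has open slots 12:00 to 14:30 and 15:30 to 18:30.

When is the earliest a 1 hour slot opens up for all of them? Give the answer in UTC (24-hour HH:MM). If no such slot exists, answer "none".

Freya → UTC: 09:30–11:30, 12:00–13:00.
Ximena → UTC: 07:30–09:30, 10:00–10:30, 13:00–14:00.
Hassan → UTC: 03:30–05:00, 06:00–07:00, 09:30–12:00.
Quinn → UTC: 03:00–05:30, 06:30–09:30.
Freya ∩ Ximena: 10:00–10:30.
Freya ∩ Ximena ∩ Hassan: 10:00–10:30.
Freya ∩ Ximena ∩ Hassan ∩ Quinn: (none).
Windows ≥ 60 min: (none).

none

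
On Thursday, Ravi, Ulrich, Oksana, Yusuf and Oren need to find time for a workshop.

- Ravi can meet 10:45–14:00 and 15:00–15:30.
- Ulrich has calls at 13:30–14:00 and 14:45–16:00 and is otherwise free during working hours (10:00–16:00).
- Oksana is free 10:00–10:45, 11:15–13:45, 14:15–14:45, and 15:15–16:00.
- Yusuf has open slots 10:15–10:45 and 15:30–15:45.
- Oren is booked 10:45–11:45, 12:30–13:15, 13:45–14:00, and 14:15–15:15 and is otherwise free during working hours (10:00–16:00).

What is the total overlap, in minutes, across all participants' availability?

Ulrich free within 10:00–16:00: 10:00–13:30, 14:00–14:45.
Oren free within 10:00–16:00: 10:00–10:45, 11:45–12:30, 13:15–13:45, 14:00–14:15, 15:15–16:00.
Ravi ∩ Ulrich: 10:45–13:30.
Ravi ∩ Ulrich ∩ Oksana: 11:15–13:30.
Ravi ∩ Ulrich ∩ Oksana ∩ Yusuf: (none).
Ravi ∩ Ulrich ∩ Oksana ∩ Yusuf ∩ Oren: (none).
Total common minutes: 0.

0 minutes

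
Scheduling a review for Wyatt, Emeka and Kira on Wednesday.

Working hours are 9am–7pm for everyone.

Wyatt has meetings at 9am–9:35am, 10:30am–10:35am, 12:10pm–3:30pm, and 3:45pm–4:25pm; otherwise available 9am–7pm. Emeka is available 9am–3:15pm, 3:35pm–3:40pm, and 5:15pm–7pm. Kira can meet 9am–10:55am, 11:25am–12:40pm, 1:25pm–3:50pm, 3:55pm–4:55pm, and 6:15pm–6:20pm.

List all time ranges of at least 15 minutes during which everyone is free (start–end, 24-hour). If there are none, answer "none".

09:35–10:30, 10:35–10:55, 11:25–12:10

Wyatt free within 09:00–19:00: 09:35–10:30, 10:35–12:10, 15:30–15:45, 16:25–19:00.
Wyatt ∩ Emeka: 09:35–10:30, 10:35–12:10, 15:35–15:40, 17:15–19:00.
Wyatt ∩ Emeka ∩ Kira: 09:35–10:30, 10:35–10:55, 11:25–12:10, 15:35–15:40, 18:15–18:20.
Windows ≥ 15 min: 09:35–10:30, 10:35–10:55, 11:25–12:10.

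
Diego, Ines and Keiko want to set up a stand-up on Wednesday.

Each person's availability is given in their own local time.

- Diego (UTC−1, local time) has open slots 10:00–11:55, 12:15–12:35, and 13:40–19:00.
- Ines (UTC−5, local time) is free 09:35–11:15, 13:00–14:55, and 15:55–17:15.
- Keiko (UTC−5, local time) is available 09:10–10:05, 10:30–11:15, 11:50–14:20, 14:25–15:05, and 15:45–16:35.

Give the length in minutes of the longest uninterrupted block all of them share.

80 minutes

Diego → UTC: 11:00–12:55, 13:15–13:35, 14:40–20:00.
Ines → UTC: 14:35–16:15, 18:00–19:55, 20:55–22:15.
Keiko → UTC: 14:10–15:05, 15:30–16:15, 16:50–19:20, 19:25–20:05, 20:45–21:35.
Diego ∩ Ines: 14:40–16:15, 18:00–19:55.
Diego ∩ Ines ∩ Keiko: 14:40–15:05, 15:30–16:15, 18:00–19:20, 19:25–19:55.
Common window lengths: 25, 45, 80, 30 min; longest is 80.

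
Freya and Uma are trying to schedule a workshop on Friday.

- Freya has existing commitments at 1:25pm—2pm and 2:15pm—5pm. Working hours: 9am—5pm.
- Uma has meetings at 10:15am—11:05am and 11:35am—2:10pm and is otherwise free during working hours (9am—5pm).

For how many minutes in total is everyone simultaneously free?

Freya free within 09:00–17:00: 09:00–13:25, 14:00–14:15.
Uma free within 09:00–17:00: 09:00–10:15, 11:05–11:35, 14:10–17:00.
Freya ∩ Uma: 09:00–10:15, 11:05–11:35, 14:10–14:15.
Total common minutes: 75 + 30 + 5 = 110.

110 minutes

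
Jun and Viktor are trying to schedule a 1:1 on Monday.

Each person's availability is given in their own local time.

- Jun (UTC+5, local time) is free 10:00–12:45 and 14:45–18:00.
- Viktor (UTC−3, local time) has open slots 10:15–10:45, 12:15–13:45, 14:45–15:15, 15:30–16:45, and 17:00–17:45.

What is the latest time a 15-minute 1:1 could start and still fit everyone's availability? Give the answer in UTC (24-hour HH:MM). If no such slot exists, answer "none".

none

Jun → UTC: 05:00–07:45, 09:45–13:00.
Viktor → UTC: 13:15–13:45, 15:15–16:45, 17:45–18:15, 18:30–19:45, 20:00–20:45.
Jun ∩ Viktor: (none).
Windows ≥ 15 min: (none).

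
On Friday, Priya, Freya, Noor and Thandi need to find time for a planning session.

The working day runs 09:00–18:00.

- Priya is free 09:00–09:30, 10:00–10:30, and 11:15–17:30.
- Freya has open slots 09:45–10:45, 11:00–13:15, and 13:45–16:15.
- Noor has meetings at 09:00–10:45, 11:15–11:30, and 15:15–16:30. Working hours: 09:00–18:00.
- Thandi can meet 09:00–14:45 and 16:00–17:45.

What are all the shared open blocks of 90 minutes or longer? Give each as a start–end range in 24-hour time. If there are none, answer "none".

11:30–13:15

Noor free within 09:00–18:00: 10:45–11:15, 11:30–15:15, 16:30–18:00.
Priya ∩ Freya: 10:00–10:30, 11:15–13:15, 13:45–16:15.
Priya ∩ Freya ∩ Noor: 11:30–13:15, 13:45–15:15.
Priya ∩ Freya ∩ Noor ∩ Thandi: 11:30–13:15, 13:45–14:45.
Windows ≥ 90 min: 11:30–13:15.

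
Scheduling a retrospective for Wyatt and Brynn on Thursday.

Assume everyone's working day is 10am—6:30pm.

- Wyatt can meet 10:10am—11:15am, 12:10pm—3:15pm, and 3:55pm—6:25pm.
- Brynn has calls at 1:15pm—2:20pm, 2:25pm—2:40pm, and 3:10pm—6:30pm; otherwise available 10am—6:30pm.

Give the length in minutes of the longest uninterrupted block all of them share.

Brynn free within 10:00–18:30: 10:00–13:15, 14:20–14:25, 14:40–15:10.
Wyatt ∩ Brynn: 10:10–11:15, 12:10–13:15, 14:20–14:25, 14:40–15:10.
Common window lengths: 65, 65, 5, 30 min; longest is 65.

65 minutes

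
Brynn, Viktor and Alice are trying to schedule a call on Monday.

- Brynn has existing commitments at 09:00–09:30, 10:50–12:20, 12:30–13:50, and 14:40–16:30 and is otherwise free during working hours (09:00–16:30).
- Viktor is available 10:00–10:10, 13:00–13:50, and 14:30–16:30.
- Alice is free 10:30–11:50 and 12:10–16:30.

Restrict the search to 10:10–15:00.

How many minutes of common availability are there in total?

10 minutes

Brynn free within 09:00–16:30: 09:30–10:50, 12:20–12:30, 13:50–14:40.
Brynn ∩ Viktor: 10:00–10:10, 14:30–14:40.
Brynn ∩ Viktor ∩ Alice: 14:30–14:40.
Restricted to 10:10–15:00: 14:30–14:40.
Total common minutes: 10.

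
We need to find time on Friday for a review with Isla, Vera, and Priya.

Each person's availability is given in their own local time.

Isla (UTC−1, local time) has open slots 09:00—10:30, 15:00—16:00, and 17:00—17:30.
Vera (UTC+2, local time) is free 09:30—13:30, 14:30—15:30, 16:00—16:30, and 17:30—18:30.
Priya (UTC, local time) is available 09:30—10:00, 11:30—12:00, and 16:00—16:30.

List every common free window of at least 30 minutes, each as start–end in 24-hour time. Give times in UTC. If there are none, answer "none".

Isla → UTC: 10:00–11:30, 16:00–17:00, 18:00–18:30.
Vera → UTC: 07:30–11:30, 12:30–13:30, 14:00–14:30, 15:30–16:30.
Priya → UTC: 09:30–10:00, 11:30–12:00, 16:00–16:30.
Isla ∩ Vera: 10:00–11:30, 16:00–16:30.
Isla ∩ Vera ∩ Priya: 16:00–16:30.
Windows ≥ 30 min: 16:00–16:30.

16:00–16:30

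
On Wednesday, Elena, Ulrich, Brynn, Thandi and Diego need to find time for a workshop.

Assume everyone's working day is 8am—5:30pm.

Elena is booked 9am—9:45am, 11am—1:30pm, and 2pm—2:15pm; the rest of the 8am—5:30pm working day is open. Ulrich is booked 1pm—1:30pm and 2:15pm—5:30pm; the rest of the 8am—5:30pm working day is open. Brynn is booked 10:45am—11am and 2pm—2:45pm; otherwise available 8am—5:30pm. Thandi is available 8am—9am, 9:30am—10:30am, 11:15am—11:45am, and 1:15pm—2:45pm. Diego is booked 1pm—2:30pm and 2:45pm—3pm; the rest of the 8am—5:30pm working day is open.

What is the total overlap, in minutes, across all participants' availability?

Elena free within 08:00–17:30: 08:00–09:00, 09:45–11:00, 13:30–14:00, 14:15–17:30.
Ulrich free within 08:00–17:30: 08:00–13:00, 13:30–14:15.
Brynn free within 08:00–17:30: 08:00–10:45, 11:00–14:00, 14:45–17:30.
Diego free within 08:00–17:30: 08:00–13:00, 14:30–14:45, 15:00–17:30.
Elena ∩ Ulrich: 08:00–09:00, 09:45–11:00, 13:30–14:00.
Elena ∩ Ulrich ∩ Brynn: 08:00–09:00, 09:45–10:45, 13:30–14:00.
Elena ∩ Ulrich ∩ Brynn ∩ Thandi: 08:00–09:00, 09:45–10:30, 13:30–14:00.
Elena ∩ Ulrich ∩ Brynn ∩ Thandi ∩ Diego: 08:00–09:00, 09:45–10:30.
Total common minutes: 60 + 45 = 105.

105 minutes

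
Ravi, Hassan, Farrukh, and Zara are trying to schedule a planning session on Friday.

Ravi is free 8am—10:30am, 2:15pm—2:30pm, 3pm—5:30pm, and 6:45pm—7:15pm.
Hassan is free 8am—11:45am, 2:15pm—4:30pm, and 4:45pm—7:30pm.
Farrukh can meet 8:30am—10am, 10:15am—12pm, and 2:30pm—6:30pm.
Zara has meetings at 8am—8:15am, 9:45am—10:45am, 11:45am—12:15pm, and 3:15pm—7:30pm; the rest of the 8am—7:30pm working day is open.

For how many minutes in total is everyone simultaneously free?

Zara free within 08:00–19:30: 08:15–09:45, 10:45–11:45, 12:15–15:15.
Ravi ∩ Hassan: 08:00–10:30, 14:15–14:30, 15:00–16:30, 16:45–17:30, 18:45–19:15.
Ravi ∩ Hassan ∩ Farrukh: 08:30–10:00, 10:15–10:30, 15:00–16:30, 16:45–17:30.
Ravi ∩ Hassan ∩ Farrukh ∩ Zara: 08:30–09:45, 15:00–15:15.
Total common minutes: 75 + 15 = 90.

90 minutes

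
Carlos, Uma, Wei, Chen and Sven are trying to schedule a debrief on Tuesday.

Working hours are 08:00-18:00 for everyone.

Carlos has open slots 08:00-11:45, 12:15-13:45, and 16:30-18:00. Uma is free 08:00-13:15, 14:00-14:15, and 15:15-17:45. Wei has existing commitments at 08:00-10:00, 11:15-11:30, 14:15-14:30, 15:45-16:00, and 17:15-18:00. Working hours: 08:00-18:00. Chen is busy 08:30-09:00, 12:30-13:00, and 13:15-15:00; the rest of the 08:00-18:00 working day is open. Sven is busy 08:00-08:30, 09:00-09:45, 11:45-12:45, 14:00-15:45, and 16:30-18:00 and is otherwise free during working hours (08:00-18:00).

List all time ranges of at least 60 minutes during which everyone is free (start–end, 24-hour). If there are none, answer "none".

Wei free within 08:00–18:00: 10:00–11:15, 11:30–14:15, 14:30–15:45, 16:00–17:15.
Chen free within 08:00–18:00: 08:00–08:30, 09:00–12:30, 13:00–13:15, 15:00–18:00.
Sven free within 08:00–18:00: 08:30–09:00, 09:45–11:45, 12:45–14:00, 15:45–16:30.
Carlos ∩ Uma: 08:00–11:45, 12:15–13:15, 16:30–17:45.
Carlos ∩ Uma ∩ Wei: 10:00–11:15, 11:30–11:45, 12:15–13:15, 16:30–17:15.
Carlos ∩ Uma ∩ Wei ∩ Chen: 10:00–11:15, 11:30–11:45, 12:15–12:30, 13:00–13:15, 16:30–17:15.
Carlos ∩ Uma ∩ Wei ∩ Chen ∩ Sven: 10:00–11:15, 11:30–11:45, 13:00–13:15.
Windows ≥ 60 min: 10:00–11:15.

10:00–11:15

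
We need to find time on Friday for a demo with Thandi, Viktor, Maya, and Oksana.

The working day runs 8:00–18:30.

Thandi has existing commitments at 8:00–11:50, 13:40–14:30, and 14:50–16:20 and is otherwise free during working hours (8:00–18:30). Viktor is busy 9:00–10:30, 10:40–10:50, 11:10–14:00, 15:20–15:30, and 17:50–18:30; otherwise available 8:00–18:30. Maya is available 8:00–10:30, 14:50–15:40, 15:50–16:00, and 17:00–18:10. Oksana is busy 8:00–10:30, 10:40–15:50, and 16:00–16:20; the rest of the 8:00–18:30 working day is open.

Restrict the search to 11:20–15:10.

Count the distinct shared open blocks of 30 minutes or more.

0

Thandi free within 08:00–18:30: 11:50–13:40, 14:30–14:50, 16:20–18:30.
Viktor free within 08:00–18:30: 08:00–09:00, 10:30–10:40, 10:50–11:10, 14:00–15:20, 15:30–17:50.
Oksana free within 08:00–18:30: 10:30–10:40, 15:50–16:00, 16:20–18:30.
Thandi ∩ Viktor: 14:30–14:50, 16:20–17:50.
Thandi ∩ Viktor ∩ Maya: 17:00–17:50.
Thandi ∩ Viktor ∩ Maya ∩ Oksana: 17:00–17:50.
Restricted to 11:20–15:10: (none).
Windows ≥ 30 min: (none).
That's 0 windows.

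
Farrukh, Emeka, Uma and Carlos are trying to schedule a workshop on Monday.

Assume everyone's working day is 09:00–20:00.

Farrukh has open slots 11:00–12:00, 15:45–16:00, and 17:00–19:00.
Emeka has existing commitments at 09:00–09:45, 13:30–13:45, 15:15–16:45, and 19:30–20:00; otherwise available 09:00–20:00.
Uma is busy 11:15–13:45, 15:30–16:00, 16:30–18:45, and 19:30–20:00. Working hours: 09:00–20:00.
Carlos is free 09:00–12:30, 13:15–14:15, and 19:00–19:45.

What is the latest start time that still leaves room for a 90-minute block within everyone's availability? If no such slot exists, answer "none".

none

Emeka free within 09:00–20:00: 09:45–13:30, 13:45–15:15, 16:45–19:30.
Uma free within 09:00–20:00: 09:00–11:15, 13:45–15:30, 16:00–16:30, 18:45–19:30.
Farrukh ∩ Emeka: 11:00–12:00, 17:00–19:00.
Farrukh ∩ Emeka ∩ Uma: 11:00–11:15, 18:45–19:00.
Farrukh ∩ Emeka ∩ Uma ∩ Carlos: 11:00–11:15.
Windows ≥ 90 min: (none).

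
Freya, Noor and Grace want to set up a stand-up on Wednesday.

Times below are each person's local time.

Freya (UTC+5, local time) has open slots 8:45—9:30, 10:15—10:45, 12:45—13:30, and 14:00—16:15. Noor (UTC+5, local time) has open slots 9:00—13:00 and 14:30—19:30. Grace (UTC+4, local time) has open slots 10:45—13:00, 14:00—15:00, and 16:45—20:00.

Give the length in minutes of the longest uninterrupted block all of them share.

Freya → UTC: 03:45–04:30, 05:15–05:45, 07:45–08:30, 09:00–11:15.
Noor → UTC: 04:00–08:00, 09:30–14:30.
Grace → UTC: 06:45–09:00, 10:00–11:00, 12:45–16:00.
Freya ∩ Noor: 04:00–04:30, 05:15–05:45, 07:45–08:00, 09:30–11:15.
Freya ∩ Noor ∩ Grace: 07:45–08:00, 10:00–11:00.
Common window lengths: 15, 60 min; longest is 60.

60 minutes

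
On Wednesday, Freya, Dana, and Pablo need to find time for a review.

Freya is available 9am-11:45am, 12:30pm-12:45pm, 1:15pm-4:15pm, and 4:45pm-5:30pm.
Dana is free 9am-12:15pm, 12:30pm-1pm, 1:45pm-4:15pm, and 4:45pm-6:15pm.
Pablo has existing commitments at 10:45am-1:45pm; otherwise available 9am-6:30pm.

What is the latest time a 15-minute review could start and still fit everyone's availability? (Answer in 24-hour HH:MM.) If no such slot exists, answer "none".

Pablo free within 09:00–18:30: 09:00–10:45, 13:45–18:30.
Freya ∩ Dana: 09:00–11:45, 12:30–12:45, 13:45–16:15, 16:45–17:30.
Freya ∩ Dana ∩ Pablo: 09:00–10:45, 13:45–16:15, 16:45–17:30.
Windows ≥ 15 min: 09:00–10:45, 13:45–16:15, 16:45–17:30.
Latest start in the last window 16:45–17:30 is 17:30 − 15 min = 17:15.

17:15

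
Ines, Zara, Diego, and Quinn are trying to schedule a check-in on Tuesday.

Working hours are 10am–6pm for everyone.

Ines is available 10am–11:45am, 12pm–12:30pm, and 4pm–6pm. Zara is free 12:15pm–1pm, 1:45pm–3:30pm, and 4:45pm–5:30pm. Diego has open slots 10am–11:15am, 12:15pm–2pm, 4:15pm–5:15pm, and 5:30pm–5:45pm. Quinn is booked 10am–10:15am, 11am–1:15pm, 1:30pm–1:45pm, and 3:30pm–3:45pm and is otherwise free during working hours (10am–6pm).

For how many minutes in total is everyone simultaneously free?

Quinn free within 10:00–18:00: 10:15–11:00, 13:15–13:30, 13:45–15:30, 15:45–18:00.
Ines ∩ Zara: 12:15–12:30, 16:45–17:30.
Ines ∩ Zara ∩ Diego: 12:15–12:30, 16:45–17:15.
Ines ∩ Zara ∩ Diego ∩ Quinn: 16:45–17:15.
Total common minutes: 30.

30 minutes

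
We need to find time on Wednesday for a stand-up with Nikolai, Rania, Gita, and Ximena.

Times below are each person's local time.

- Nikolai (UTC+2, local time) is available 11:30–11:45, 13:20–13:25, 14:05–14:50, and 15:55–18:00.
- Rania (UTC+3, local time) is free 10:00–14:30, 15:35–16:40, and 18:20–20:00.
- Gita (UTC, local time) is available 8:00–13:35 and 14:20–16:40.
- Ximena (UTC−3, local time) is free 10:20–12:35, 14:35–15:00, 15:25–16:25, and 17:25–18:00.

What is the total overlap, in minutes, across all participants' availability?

Nikolai → UTC: 09:30–09:45, 11:20–11:25, 12:05–12:50, 13:55–16:00.
Rania → UTC: 07:00–11:30, 12:35–13:40, 15:20–17:00.
Gita → UTC: 08:00–13:35, 14:20–16:40.
Ximena → UTC: 13:20–15:35, 17:35–18:00, 18:25–19:25, 20:25–21:00.
Nikolai ∩ Rania: 09:30–09:45, 11:20–11:25, 12:35–12:50, 15:20–16:00.
Nikolai ∩ Rania ∩ Gita: 09:30–09:45, 11:20–11:25, 12:35–12:50, 15:20–16:00.
Nikolai ∩ Rania ∩ Gita ∩ Ximena: 15:20–15:35.
Total common minutes: 15.

15 minutes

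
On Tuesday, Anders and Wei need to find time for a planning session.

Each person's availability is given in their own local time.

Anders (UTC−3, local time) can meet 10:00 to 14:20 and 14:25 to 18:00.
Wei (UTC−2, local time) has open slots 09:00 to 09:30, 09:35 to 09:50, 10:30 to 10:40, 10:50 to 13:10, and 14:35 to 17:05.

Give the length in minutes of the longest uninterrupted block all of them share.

130 minutes

Anders → UTC: 13:00–17:20, 17:25–21:00.
Wei → UTC: 11:00–11:30, 11:35–11:50, 12:30–12:40, 12:50–15:10, 16:35–19:05.
Anders ∩ Wei: 13:00–15:10, 16:35–17:20, 17:25–19:05.
Common window lengths: 130, 45, 100 min; longest is 130.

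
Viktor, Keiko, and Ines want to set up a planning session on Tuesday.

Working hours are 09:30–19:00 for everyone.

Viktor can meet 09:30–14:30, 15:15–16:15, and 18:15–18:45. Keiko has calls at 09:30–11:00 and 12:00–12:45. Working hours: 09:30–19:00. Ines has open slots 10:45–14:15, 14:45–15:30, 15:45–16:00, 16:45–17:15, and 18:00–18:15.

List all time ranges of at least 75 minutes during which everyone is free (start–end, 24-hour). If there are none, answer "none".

Keiko free within 09:30–19:00: 11:00–12:00, 12:45–19:00.
Viktor ∩ Keiko: 11:00–12:00, 12:45–14:30, 15:15–16:15, 18:15–18:45.
Viktor ∩ Keiko ∩ Ines: 11:00–12:00, 12:45–14:15, 15:15–15:30, 15:45–16:00.
Windows ≥ 75 min: 12:45–14:15.

12:45–14:15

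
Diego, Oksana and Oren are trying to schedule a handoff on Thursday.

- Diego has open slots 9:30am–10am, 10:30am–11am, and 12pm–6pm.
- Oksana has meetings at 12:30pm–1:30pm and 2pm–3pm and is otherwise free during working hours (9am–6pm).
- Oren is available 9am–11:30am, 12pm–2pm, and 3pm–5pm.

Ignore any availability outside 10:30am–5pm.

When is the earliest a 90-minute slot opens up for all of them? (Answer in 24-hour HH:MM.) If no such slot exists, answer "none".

15:00

Oksana free within 09:00–18:00: 09:00–12:30, 13:30–14:00, 15:00–18:00.
Diego ∩ Oksana: 09:30–10:00, 10:30–11:00, 12:00–12:30, 13:30–14:00, 15:00–18:00.
Diego ∩ Oksana ∩ Oren: 09:30–10:00, 10:30–11:00, 12:00–12:30, 13:30–14:00, 15:00–17:00.
Restricted to 10:30–17:00: 10:30–11:00, 12:00–12:30, 13:30–14:00, 15:00–17:00.
Windows ≥ 90 min: 15:00–17:00.
Earliest such window starts at 15:00.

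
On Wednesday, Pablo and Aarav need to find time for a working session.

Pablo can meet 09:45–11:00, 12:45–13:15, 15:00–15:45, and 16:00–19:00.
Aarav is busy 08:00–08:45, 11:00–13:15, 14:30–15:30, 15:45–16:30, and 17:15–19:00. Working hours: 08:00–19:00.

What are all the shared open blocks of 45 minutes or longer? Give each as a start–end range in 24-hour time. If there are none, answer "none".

09:45–11:00, 16:30–17:15

Aarav free within 08:00–19:00: 08:45–11:00, 13:15–14:30, 15:30–15:45, 16:30–17:15.
Pablo ∩ Aarav: 09:45–11:00, 15:30–15:45, 16:30–17:15.
Windows ≥ 45 min: 09:45–11:00, 16:30–17:15.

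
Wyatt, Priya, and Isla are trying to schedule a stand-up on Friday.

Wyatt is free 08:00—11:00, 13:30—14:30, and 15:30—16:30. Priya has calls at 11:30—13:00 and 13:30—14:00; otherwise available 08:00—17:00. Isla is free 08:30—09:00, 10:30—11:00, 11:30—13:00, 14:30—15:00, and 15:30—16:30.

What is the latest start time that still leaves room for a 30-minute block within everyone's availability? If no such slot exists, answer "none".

Priya free within 08:00–17:00: 08:00–11:30, 13:00–13:30, 14:00–17:00.
Wyatt ∩ Priya: 08:00–11:00, 14:00–14:30, 15:30–16:30.
Wyatt ∩ Priya ∩ Isla: 08:30–09:00, 10:30–11:00, 15:30–16:30.
Windows ≥ 30 min: 08:30–09:00, 10:30–11:00, 15:30–16:30.
Latest start in the last window 15:30–16:30 is 16:30 − 30 min = 16:00.

16:00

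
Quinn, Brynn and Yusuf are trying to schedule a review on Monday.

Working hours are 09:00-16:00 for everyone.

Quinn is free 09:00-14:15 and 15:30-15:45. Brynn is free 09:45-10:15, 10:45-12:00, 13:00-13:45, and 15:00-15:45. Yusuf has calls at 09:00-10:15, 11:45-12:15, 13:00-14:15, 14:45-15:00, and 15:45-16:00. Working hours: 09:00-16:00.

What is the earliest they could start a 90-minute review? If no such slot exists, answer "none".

none

Yusuf free within 09:00–16:00: 10:15–11:45, 12:15–13:00, 14:15–14:45, 15:00–15:45.
Quinn ∩ Brynn: 09:45–10:15, 10:45–12:00, 13:00–13:45, 15:30–15:45.
Quinn ∩ Brynn ∩ Yusuf: 10:45–11:45, 15:30–15:45.
Windows ≥ 90 min: (none).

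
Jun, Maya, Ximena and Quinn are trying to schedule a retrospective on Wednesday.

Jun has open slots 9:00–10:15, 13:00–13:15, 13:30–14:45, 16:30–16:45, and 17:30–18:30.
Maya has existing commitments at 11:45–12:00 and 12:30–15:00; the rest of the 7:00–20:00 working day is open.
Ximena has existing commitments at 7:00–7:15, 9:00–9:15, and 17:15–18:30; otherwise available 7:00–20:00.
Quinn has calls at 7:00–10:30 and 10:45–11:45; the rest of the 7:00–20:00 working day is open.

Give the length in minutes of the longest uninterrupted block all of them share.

15 minutes

Maya free within 07:00–20:00: 07:00–11:45, 12:00–12:30, 15:00–20:00.
Ximena free within 07:00–20:00: 07:15–09:00, 09:15–17:15, 18:30–20:00.
Quinn free within 07:00–20:00: 10:30–10:45, 11:45–20:00.
Jun ∩ Maya: 09:00–10:15, 16:30–16:45, 17:30–18:30.
Jun ∩ Maya ∩ Ximena: 09:15–10:15, 16:30–16:45.
Jun ∩ Maya ∩ Ximena ∩ Quinn: 16:30–16:45.
Single common window of 15 minutes.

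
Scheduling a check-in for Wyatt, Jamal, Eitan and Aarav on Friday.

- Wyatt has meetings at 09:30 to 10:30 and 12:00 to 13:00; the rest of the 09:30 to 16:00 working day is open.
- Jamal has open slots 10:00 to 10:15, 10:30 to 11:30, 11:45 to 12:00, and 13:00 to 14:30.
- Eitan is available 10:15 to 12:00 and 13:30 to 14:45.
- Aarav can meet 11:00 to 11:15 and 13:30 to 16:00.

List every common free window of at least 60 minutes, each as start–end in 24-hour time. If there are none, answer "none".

13:30–14:30

Wyatt free within 09:30–16:00: 10:30–12:00, 13:00–16:00.
Wyatt ∩ Jamal: 10:30–11:30, 11:45–12:00, 13:00–14:30.
Wyatt ∩ Jamal ∩ Eitan: 10:30–11:30, 11:45–12:00, 13:30–14:30.
Wyatt ∩ Jamal ∩ Eitan ∩ Aarav: 11:00–11:15, 13:30–14:30.
Windows ≥ 60 min: 13:30–14:30.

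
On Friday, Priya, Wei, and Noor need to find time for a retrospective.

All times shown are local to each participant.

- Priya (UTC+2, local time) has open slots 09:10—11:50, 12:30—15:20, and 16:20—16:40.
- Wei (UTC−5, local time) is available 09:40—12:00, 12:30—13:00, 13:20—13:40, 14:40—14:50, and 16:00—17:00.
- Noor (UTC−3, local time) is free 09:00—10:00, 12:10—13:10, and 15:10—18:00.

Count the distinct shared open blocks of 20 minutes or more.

0

Priya → UTC: 07:10–09:50, 10:30–13:20, 14:20–14:40.
Wei → UTC: 14:40–17:00, 17:30–18:00, 18:20–18:40, 19:40–19:50, 21:00–22:00.
Noor → UTC: 12:00–13:00, 15:10–16:10, 18:10–21:00.
Priya ∩ Wei: (none).
Priya ∩ Wei ∩ Noor: (none).
Windows ≥ 20 min: (none).
That's 0 windows.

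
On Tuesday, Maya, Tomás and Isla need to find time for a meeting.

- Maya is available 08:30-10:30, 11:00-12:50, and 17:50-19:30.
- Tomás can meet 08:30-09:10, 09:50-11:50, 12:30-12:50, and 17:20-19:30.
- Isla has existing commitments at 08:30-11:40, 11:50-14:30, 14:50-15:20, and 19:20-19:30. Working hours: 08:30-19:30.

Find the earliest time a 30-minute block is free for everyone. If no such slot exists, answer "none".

17:50

Isla free within 08:30–19:30: 11:40–11:50, 14:30–14:50, 15:20–19:20.
Maya ∩ Tomás: 08:30–09:10, 09:50–10:30, 11:00–11:50, 12:30–12:50, 17:50–19:30.
Maya ∩ Tomás ∩ Isla: 11:40–11:50, 17:50–19:20.
Windows ≥ 30 min: 17:50–19:20.
Earliest such window starts at 17:50.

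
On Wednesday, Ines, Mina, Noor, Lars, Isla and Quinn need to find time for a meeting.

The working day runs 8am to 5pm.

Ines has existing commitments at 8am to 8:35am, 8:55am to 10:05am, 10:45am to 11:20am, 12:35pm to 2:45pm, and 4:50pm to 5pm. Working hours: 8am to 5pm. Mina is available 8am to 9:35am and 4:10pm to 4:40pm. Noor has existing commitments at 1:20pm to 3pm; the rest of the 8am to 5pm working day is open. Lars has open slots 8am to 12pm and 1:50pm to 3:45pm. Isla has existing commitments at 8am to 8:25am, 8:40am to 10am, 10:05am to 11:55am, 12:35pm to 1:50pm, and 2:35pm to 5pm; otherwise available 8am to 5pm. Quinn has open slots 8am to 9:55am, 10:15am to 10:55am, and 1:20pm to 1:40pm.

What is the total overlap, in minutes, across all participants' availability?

5 minutes

Ines free within 08:00–17:00: 08:35–08:55, 10:05–10:45, 11:20–12:35, 14:45–16:50.
Noor free within 08:00–17:00: 08:00–13:20, 15:00–17:00.
Isla free within 08:00–17:00: 08:25–08:40, 10:00–10:05, 11:55–12:35, 13:50–14:35.
Ines ∩ Mina: 08:35–08:55, 16:10–16:40.
Ines ∩ Mina ∩ Noor: 08:35–08:55, 16:10–16:40.
Ines ∩ Mina ∩ Noor ∩ Lars: 08:35–08:55.
Ines ∩ Mina ∩ Noor ∩ Lars ∩ Isla: 08:35–08:40.
Ines ∩ Mina ∩ Noor ∩ Lars ∩ Isla ∩ Quinn: 08:35–08:40.
Total common minutes: 5.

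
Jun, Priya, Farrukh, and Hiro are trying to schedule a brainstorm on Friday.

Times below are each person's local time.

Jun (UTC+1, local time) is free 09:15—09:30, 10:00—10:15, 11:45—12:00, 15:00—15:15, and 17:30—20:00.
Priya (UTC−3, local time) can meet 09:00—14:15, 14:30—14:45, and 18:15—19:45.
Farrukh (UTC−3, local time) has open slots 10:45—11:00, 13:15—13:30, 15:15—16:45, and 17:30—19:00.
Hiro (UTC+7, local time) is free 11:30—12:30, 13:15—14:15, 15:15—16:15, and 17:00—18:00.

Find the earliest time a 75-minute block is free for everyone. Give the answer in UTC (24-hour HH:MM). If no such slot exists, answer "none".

Jun → UTC: 08:15–08:30, 09:00–09:15, 10:45–11:00, 14:00–14:15, 16:30–19:00.
Priya → UTC: 12:00–17:15, 17:30–17:45, 21:15–22:45.
Farrukh → UTC: 13:45–14:00, 16:15–16:30, 18:15–19:45, 20:30–22:00.
Hiro → UTC: 04:30–05:30, 06:15–07:15, 08:15–09:15, 10:00–11:00.
Jun ∩ Priya: 14:00–14:15, 16:30–17:15, 17:30–17:45.
Jun ∩ Priya ∩ Farrukh: (none).
Jun ∩ Priya ∩ Farrukh ∩ Hiro: (none).
Windows ≥ 75 min: (none).

none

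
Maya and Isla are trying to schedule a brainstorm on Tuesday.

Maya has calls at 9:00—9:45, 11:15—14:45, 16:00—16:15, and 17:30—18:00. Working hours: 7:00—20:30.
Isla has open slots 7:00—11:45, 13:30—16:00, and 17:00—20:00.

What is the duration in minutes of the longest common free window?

Maya free within 07:00–20:30: 07:00–09:00, 09:45–11:15, 14:45–16:00, 16:15–17:30, 18:00–20:30.
Maya ∩ Isla: 07:00–09:00, 09:45–11:15, 14:45–16:00, 17:00–17:30, 18:00–20:00.
Common window lengths: 120, 90, 75, 30, 120 min; longest is 120.

120 minutes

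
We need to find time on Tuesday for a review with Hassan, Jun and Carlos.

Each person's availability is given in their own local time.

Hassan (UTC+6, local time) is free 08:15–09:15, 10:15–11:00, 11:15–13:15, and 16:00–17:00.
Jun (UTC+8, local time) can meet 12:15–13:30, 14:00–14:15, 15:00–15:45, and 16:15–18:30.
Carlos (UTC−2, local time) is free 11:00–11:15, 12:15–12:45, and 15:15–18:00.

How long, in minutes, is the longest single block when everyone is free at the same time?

Hassan → UTC: 02:15–03:15, 04:15–05:00, 05:15–07:15, 10:00–11:00.
Jun → UTC: 04:15–05:30, 06:00–06:15, 07:00–07:45, 08:15–10:30.
Carlos → UTC: 13:00–13:15, 14:15–14:45, 17:15–20:00.
Hassan ∩ Jun: 04:15–05:00, 05:15–05:30, 06:00–06:15, 07:00–07:15, 10:00–10:30.
Hassan ∩ Jun ∩ Carlos: (none).
No common window.

0 minutes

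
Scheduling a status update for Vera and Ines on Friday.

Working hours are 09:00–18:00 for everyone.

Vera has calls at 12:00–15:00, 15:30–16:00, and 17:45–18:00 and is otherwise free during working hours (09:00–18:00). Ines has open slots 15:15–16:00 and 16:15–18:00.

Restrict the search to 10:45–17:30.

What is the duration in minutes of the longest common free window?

75 minutes

Vera free within 09:00–18:00: 09:00–12:00, 15:00–15:30, 16:00–17:45.
Vera ∩ Ines: 15:15–15:30, 16:15–17:45.
Restricted to 10:45–17:30: 15:15–15:30, 16:15–17:30.
Common window lengths: 15, 75 min; longest is 75.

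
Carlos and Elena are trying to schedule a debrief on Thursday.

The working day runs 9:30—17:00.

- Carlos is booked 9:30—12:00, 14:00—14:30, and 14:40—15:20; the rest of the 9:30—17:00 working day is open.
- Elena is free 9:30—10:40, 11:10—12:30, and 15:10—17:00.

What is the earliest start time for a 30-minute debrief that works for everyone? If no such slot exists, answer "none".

12:00

Carlos free within 09:30–17:00: 12:00–14:00, 14:30–14:40, 15:20–17:00.
Carlos ∩ Elena: 12:00–12:30, 15:20–17:00.
Windows ≥ 30 min: 12:00–12:30, 15:20–17:00.
Earliest such window starts at 12:00.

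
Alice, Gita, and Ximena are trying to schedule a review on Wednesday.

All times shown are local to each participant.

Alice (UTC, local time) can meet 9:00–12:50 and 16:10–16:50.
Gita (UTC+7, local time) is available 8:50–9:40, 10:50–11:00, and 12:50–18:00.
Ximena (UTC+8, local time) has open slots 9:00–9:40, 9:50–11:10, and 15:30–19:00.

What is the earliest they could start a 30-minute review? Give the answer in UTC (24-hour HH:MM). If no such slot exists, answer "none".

Alice → UTC: 09:00–12:50, 16:10–16:50.
Gita → UTC: 01:50–02:40, 03:50–04:00, 05:50–11:00.
Ximena → UTC: 01:00–01:40, 01:50–03:10, 07:30–11:00.
Alice ∩ Gita: 09:00–11:00.
Alice ∩ Gita ∩ Ximena: 09:00–11:00.
Windows ≥ 30 min: 09:00–11:00.
Earliest such window starts at 09:00.

09:00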